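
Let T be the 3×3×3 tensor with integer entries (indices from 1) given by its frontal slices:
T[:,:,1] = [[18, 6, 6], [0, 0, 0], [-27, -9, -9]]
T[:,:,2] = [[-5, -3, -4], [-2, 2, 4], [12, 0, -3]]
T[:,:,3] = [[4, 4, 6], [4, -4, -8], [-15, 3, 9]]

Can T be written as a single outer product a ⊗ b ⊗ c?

No

The mode-1 unfolding of T (rows indexed by i, columns by (j,k) = (1,1), (1,2), (1,3), (2,1), (2,2), (2,3), (3,1), (3,2), (3,3)) is [[18, -5, 4, 6, -3, 4, 6, -4, 6], [0, -2, 4, 0, 2, -4, 0, 4, -8], [-27, 12, -15, -9, 0, 3, -9, -3, 9]].
There the 2×2 minor on rows i ∈ {1, 2}, columns (j,k) ∈ {(1,1), (1,2)} is det [[18, -5], [0, -2]] = -36 ≠ 0, so this unfolding has rank ≥ 2; CP rank is at least every unfolding rank, so rank(T) ≥ 2.
In particular rank(T) ≥ 2 > 1, so T is not rank-1.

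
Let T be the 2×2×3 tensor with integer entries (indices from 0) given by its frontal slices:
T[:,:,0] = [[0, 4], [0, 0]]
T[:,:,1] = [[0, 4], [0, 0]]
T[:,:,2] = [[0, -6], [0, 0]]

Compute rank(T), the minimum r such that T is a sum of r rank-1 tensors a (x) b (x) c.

Lower bound: T ≠ 0 (e.g. T[0,1,0] = 4), so rank(T) ≥ 1.
Upper bound: if T = a (x) b (x) c then every fibre of T is a multiple of the corresponding factor, so read the factors off the fibres through the nonzero entry T[0,1,0] = 4.
The mode-1 fibre T[:,1,0] = [4, 0] gives a = [1, 0] (primitive direction); the mode-2 fibre T[0,:,0] = [0, 4] gives b = [0, 1]; then c[k] = T[0,1,k] / (a[0]·b[1]) = [4, 4, -6] / 1 = [4, 4, -6].
Expanding [1, 0] (x) [0, 1] (x) [4, 4, -6] reproduces all 12 entries of T, so T = [1, 0] (x) [0, 1] (x) [4, 4, -6] and rank(T) ≤ 1.
These bounds meet, so rank(T) = 1.

1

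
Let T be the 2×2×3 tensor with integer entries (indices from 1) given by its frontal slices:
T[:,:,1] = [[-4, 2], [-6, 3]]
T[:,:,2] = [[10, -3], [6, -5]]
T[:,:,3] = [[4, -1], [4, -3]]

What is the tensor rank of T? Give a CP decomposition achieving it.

rank(T) = 3

Lower bound: the mode-3 unfolding of T (rows indexed by k, columns by (i,j) = (1,1), (1,2), (2,1), (2,2)) is [[-4, 2, -6, 3], [10, -3, 6, -5], [4, -1, 4, -3]].
There the 3×3 minor on rows k ∈ {1, 2, 3}, columns (i,j) ∈ {(1,1), (1,2), (2,1)} is det [[-4, 2, -6], [10, -3, 6], [4, -1, 4]] = -20 ≠ 0, so this unfolding has rank ≥ 3; CP rank is at least every unfolding rank, so rank(T) ≥ 3. (Unfolding ranks only ever bound the CP rank from below — rank(T) can be strictly larger than all of them — so the matching upper bound has to come from an explicit 3-term decomposition.)
Upper bound: T is a sum of 3 rank-1 terms, T = [1, -1] ⊗ [1, 0] ⊗ [0, 4, 2] + [1, 1] ⊗ [2, -1] ⊗ [-1, 1, -1] + [1, 2] ⊗ [2, -1] ⊗ [-1, 2, 2] (written with every a and b primitive with positive leading entry and the scale carried by c; CP decompositions are not unique, and this one is verified by expanding entrywise), so rank(T) ≤ 3.
These bounds meet, so rank(T) = 3.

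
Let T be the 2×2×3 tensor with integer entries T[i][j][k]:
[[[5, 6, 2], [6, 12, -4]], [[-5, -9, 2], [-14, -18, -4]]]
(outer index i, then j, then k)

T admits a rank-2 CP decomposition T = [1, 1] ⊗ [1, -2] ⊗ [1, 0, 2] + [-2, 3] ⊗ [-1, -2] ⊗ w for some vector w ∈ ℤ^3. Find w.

w = [2, 3, 0]

Subtract the known terms from T to get the rank-1 residual R = [-2, 3] ⊗ [-1, -2] ⊗ w, so R[i,j,k] = a[i]·b[j]·w[k]. Pick indices with nonzero a[0]·b[0] = (-2)·(-1) = 2. Only the fibre through (0,0,·) is needed: R[0,0,:] = T[0,0,:] − Σₗ aₗ[0]bₗ[0]cₗ = [5, 6, 2] − (1)·(1)·[1, 0, 2] = [4, 6, 0]. Then w[k] = R[0,0,k] / 2 for each k, giving w = [4, 6, 0] / 2 = [2, 3, 0].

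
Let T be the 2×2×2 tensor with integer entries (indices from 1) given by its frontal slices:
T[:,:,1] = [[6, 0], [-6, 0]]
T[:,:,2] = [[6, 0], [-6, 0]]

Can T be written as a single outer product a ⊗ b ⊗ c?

Yes

If T = a ⊗ b ⊗ c then every fibre of T is a multiple of the corresponding factor, so read the factors off the fibres through the nonzero entry T[1,1,1] = 6.
The mode-1 fibre T[:,1,1] = [6, -6] gives a = [1, -1] (primitive direction); the mode-2 fibre T[1,:,1] = [6, 0] gives b = [1, 0]; then c[k] = T[1,1,k] / (a[1]·b[1]) = [6, 6] / 1 = [6, 6].
Expanding [1, -1] ⊗ [1, 0] ⊗ [6, 6] reproduces all 8 entries of T, so T = [1, -1] ⊗ [1, 0] ⊗ [6, 6] and rank(T) ≤ 1.
Equivalently every frontal slice T[:,:,k] is c[k] times the rank-1 matrix [1, -1] ⊗ [1, 0]. So T has rank 1 (it is nonzero).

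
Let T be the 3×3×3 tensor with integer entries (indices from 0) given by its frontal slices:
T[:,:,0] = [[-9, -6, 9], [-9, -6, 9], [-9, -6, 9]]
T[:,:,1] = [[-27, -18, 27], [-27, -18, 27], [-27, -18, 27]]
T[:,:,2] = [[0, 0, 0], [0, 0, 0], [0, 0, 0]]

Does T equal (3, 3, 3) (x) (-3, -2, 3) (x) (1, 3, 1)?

Reconstruct entry (0,0,2) from the claimed factors: Σₗ aₗ[0]bₗ[0]cₗ[2] = (3)·(-3)·(1) = -9, but T[0,0,2] = 0. The claim is false.

No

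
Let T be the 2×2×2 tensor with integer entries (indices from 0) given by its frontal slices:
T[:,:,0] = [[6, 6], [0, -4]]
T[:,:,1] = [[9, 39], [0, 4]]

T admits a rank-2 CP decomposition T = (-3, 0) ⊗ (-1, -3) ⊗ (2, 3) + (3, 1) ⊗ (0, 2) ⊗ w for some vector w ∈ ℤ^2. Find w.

w = (-2, 2)

Subtract the known terms from T to get the rank-1 residual R = (3, 1) ⊗ (0, 2) ⊗ w, so R[i,j,k] = a[i]·b[j]·w[k]. Pick indices with nonzero a[0]·b[1] = (3)·(2) = 6. Only the fibre through (0,1,·) is needed: R[0,1,:] = T[0,1,:] − Σₗ aₗ[0]bₗ[1]cₗ = [6, 39] − (-3)·(-3)·(2, 3) = [-12, 12]. Then w[k] = R[0,1,k] / 6 for each k, giving w = [-12, 12] / 6 = (-2, 2).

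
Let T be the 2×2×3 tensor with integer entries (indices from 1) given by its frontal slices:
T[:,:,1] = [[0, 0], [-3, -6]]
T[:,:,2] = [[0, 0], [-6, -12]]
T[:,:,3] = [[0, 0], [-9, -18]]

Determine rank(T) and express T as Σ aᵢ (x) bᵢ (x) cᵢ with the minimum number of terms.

Lower bound: T ≠ 0 (e.g. T[2,1,1] = -3), so rank(T) ≥ 1.
Upper bound: if T = a (x) b (x) c then every fibre of T is a multiple of the corresponding factor, so read the factors off the fibres through the nonzero entry T[2,1,1] = -3.
The mode-1 fibre T[:,1,1] = [0, -3] gives a = [0, 1] (primitive direction); the mode-2 fibre T[2,:,1] = [-3, -6] gives b = [1, 2]; then c[k] = T[2,1,k] / (a[2]·b[1]) = [-3, -6, -9] / 1 = [-3, -6, -9].
Expanding [0, 1] (x) [1, 2] (x) [-3, -6, -9] reproduces all 12 entries of T, so T = [0, 1] (x) [1, 2] (x) [-3, -6, -9] and rank(T) ≤ 1.
These bounds meet, so rank(T) = 1.
Check entry T[2,1,1] = -3: (1)·(1)·(-3) = -3.

rank(T) = 1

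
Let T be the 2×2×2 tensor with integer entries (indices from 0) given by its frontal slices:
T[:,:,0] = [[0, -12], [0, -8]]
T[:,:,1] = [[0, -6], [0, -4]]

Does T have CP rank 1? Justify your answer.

If T = a ⊗ b ⊗ c then every fibre of T is a multiple of the corresponding factor, so read the factors off the fibres through the nonzero entry T[0,1,0] = -12.
The mode-1 fibre T[:,1,0] = [-12, -8] gives a = [3, 2] (primitive direction); the mode-2 fibre T[0,:,0] = [0, -12] gives b = [0, 1]; then c[k] = T[0,1,k] / (a[0]·b[1]) = [-12, -6] / 3 = [-4, -2].
Expanding [3, 2] ⊗ [0, 1] ⊗ [-4, -2] reproduces all 8 entries of T, so T = [3, 2] ⊗ [0, 1] ⊗ [-4, -2] and rank(T) ≤ 1.
Equivalently every frontal slice T[:,:,k] is c[k] times the rank-1 matrix [3, 2] ⊗ [0, 1]. So T has rank 1 (it is nonzero).

Yes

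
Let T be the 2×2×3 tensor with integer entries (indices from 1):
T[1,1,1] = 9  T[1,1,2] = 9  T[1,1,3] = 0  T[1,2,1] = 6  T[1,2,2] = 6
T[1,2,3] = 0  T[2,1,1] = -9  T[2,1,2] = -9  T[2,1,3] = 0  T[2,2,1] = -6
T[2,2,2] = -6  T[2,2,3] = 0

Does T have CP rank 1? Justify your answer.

If T = a ⊗ b ⊗ c then every fibre of T is a multiple of the corresponding factor, so read the factors off the fibres through the nonzero entry T[1,1,1] = 9.
The mode-1 fibre T[:,1,1] = [9, -9] gives a = [1, -1] (primitive direction); the mode-2 fibre T[1,:,1] = [9, 6] gives b = [3, 2]; then c[k] = T[1,1,k] / (a[1]·b[1]) = [9, 9, 0] / 3 = [3, 3, 0].
Expanding [1, -1] ⊗ [3, 2] ⊗ [3, 3, 0] reproduces all 12 entries of T, so T = [1, -1] ⊗ [3, 2] ⊗ [3, 3, 0] and rank(T) ≤ 1.
Equivalently every frontal slice T[:,:,k] is c[k] times the rank-1 matrix [1, -1] ⊗ [3, 2]. So T has rank 1 (it is nonzero).

Yes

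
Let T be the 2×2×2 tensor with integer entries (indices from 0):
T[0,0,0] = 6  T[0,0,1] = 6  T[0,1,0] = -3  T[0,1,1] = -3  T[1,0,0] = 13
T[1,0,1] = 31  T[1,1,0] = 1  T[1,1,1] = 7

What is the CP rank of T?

Lower bound: the mode-1 unfolding of T (rows indexed by i, columns by (j,k) = (0,0), (0,1), (1,0), (1,1)) is [[6, 6, -3, -3], [13, 31, 1, 7]].
There the 2×2 minor on rows i ∈ {0, 1}, columns (j,k) ∈ {(0,0), (0,1)} is det [[6, 6], [13, 31]] = 108 ≠ 0, so this unfolding has rank ≥ 2; CP rank is at least every unfolding rank, so rank(T) ≥ 2. (Unfolding ranks only ever bound the CP rank from below — rank(T) can be strictly larger than all of them — so the matching upper bound has to come from an explicit 2-term decomposition.)
Upper bound — finding two terms. Write S_k = T[:,:,k] for the frontal slices: S₀ = [[6, -3], [13, 1]], S₁ = [[6, -3], [31, 7]].
If T = a₁ ∘ b₁ ∘ c₁ + a₂ ∘ b₂ ∘ c₂ then each S_k = c₁[k]·a₁b₁ᵀ + c₂[k]·a₂b₂ᵀ. S₀ and S₁ are linearly independent, so a₁b₁ᵀ and a₂b₂ᵀ must span the same plane of matrices: they are the rank-1 matrices of the form x·S₀ + y·S₁.
det(x·S₀ + y·S₁) is 45·x² + 180·xy + 135·y² = 45·(x + 3·y)(x + y), vanishing at (x:y) = (3:-1) and (1:-1).
M₁ = 3·S₀ − S₁ = [[12, -6], [8, -4]] = 2·[3, 2][2, -1]ᵀ and M₂ = S₀ − S₁ = [[0, 0], [-18, -6]] = (-6)·[0, 1][3, 1]ᵀ, so take a₁ = [3, 2], b₁ = [2, -1], a₂ = [0, 1], b₂ = [3, 1].
Each slice is an integer combination of E₁ = a₁b₁ᵀ and E₂ = a₂b₂ᵀ: S₀ = E₁ + 3·E₂, S₁ = E₁ + 9·E₂; reading off coefficients, c₁ = [1, 1] and c₂ = [3, 9].
Hence T = [3, 2] ∘ [2, -1] ∘ [1, 1] + [0, 1] ∘ [3, 1] ∘ [3, 9], so rank(T) ≤ 2.
These bounds meet, so rank(T) = 2.
Check entry T[0,0,0] = 6: (3)·(2)·(1) + (0)·(3)·(3) = 6.

2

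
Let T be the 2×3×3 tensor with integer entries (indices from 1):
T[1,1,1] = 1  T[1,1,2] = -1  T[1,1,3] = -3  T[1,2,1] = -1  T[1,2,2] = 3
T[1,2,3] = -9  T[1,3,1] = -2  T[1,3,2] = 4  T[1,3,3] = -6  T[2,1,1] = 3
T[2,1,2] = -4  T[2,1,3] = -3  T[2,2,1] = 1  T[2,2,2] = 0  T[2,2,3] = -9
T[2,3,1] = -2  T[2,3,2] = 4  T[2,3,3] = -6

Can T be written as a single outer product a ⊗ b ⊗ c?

The mode-2 unfolding of T (rows indexed by j, columns by (i,k) = (1,1), (1,2), (1,3), (2,1), (2,2), (2,3)) is [[1, -1, -3, 3, -4, -3], [-1, 3, -9, 1, 0, -9], [-2, 4, -6, -2, 4, -6]].
There the 2×2 minor on rows j ∈ {1, 2}, columns (i,k) ∈ {(1,1), (1,2)} is det [[1, -1], [-1, 3]] = 2 ≠ 0, so this unfolding has rank ≥ 2; CP rank is at least every unfolding rank, so rank(T) ≥ 2.
In particular rank(T) ≥ 2 > 1, so T is not rank-1.

No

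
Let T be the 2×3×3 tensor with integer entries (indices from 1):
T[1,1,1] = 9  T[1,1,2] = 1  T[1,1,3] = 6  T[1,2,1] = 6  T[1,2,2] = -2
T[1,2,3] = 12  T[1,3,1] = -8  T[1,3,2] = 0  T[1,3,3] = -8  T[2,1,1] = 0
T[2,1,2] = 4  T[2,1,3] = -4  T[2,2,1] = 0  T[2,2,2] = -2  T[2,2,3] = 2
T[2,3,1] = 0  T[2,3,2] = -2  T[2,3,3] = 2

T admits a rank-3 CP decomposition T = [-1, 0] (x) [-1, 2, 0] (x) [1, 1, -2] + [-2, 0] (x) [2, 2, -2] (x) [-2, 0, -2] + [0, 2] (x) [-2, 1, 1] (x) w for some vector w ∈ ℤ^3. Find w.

Subtract the known terms from T to get the rank-1 residual R = [0, 2] (x) [-2, 1, 1] (x) w, so R[i,j,k] = a[i]·b[j]·w[k]. Pick indices with nonzero a[2]·b[1] = (2)·(-2) = -4. Only the fibre through (2,1,·) is needed: R[2,1,:] = T[2,1,:] − Σₗ aₗ[2]bₗ[1]cₗ = [0, 4, -4] − (0)·(-1)·[1, 1, -2] − (0)·(2)·[-2, 0, -2] = [0, 4, -4]. Then w[k] = R[2,1,k] / -4 for each k, giving w = [0, 4, -4] / -4 = [0, -1, 1].

w = [0, -1, 1]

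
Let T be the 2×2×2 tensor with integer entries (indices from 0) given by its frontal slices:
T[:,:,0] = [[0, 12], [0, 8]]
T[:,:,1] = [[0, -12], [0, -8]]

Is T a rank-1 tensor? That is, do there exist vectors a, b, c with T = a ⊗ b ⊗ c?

If T = a ⊗ b ⊗ c then every fibre of T is a multiple of the corresponding factor, so read the factors off the fibres through the nonzero entry T[0,1,0] = 12.
The mode-1 fibre T[:,1,0] = [12, 8] gives a = [3, 2] (primitive direction); the mode-2 fibre T[0,:,0] = [0, 12] gives b = [0, 1]; then c[k] = T[0,1,k] / (a[0]·b[1]) = [12, -12] / 3 = [4, -4].
Expanding [3, 2] ⊗ [0, 1] ⊗ [4, -4] reproduces all 8 entries of T, so T = [3, 2] ⊗ [0, 1] ⊗ [4, -4] and rank(T) ≤ 1.
Equivalently every frontal slice T[:,:,k] is c[k] times the rank-1 matrix [3, 2] ⊗ [0, 1]. So T has rank 1 (it is nonzero).

Yes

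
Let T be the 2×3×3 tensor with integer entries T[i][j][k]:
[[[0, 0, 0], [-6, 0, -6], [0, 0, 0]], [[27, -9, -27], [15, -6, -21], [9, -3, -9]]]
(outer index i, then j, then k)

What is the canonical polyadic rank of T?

2

Lower bound: the mode-2 unfolding of T (rows indexed by j, columns by (i,k) = (0,0), (0,1), (0,2), (1,0), (1,1), (1,2)) is [[0, 0, 0, 27, -9, -27], [-6, 0, -6, 15, -6, -21], [0, 0, 0, 9, -3, -9]].
There the 2×2 minor on rows j ∈ {0, 1}, columns (i,k) ∈ {(0,0), (1,0)} is det [[0, 27], [-6, 15]] = 162 ≠ 0, so this unfolding has rank ≥ 2; CP rank is at least every unfolding rank, so rank(T) ≥ 2. (Flattening ranks never certify an upper bound on CP rank; for that we must actually write T with 2 rank-1 terms.)
Upper bound — finding two terms. Write S_k = T[:,:,k] for the frontal slices: S₀ = [[0, -6, 0], [27, 15, 9]], S₁ = [[0, 0, 0], [-9, -6, -3]], S₂ = [[0, -6, 0], [-27, -21, -9]].
If T = a₁ ∘ b₁ ∘ c₁ + a₂ ∘ b₂ ∘ c₂ then each S_k = c₁[k]·a₁b₁ᵀ + c₂[k]·a₂b₂ᵀ. S₀ and S₁ are linearly independent, so a₁b₁ᵀ and a₂b₂ᵀ must span the same plane of matrices: they are the rank-1 matrices of the form x·S₀ + y·S₁.
The 2×2 minor of x·S₀ + y·S₁ on rows {0,1}, columns {0,1} is 162·x² − 54·xy = 54·(3·x − y)(x), vanishing at (x:y) = (1:3) and (0:1).
M₁ = S₀ + 3·S₁ = [[0, -6, 0], [0, -3, 0]] = (-3)·[2, 1][0, 1, 0]ᵀ and M₂ = S₁ = [[0, 0, 0], [-9, -6, -3]] = (-3)·[0, 1][3, 2, 1]ᵀ, so take a₁ = [2, 1], b₁ = [0, 1, 0], a₂ = [0, 1], b₂ = [3, 2, 1].
Each slice is an integer combination of E₁ = a₁b₁ᵀ and E₂ = a₂b₂ᵀ: S₀ = −3·E₁ + 9·E₂, S₁ = −3·E₂, S₂ = −3·E₁ − 9·E₂; reading off coefficients, c₁ = [-3, 0, -3] and c₂ = [9, -3, -9].
Hence T = [2, 1] ∘ [0, 1, 0] ∘ [-3, 0, -3] + [0, 1] ∘ [3, 2, 1] ∘ [9, -3, -9], so rank(T) ≤ 2.
These bounds meet, so rank(T) = 2.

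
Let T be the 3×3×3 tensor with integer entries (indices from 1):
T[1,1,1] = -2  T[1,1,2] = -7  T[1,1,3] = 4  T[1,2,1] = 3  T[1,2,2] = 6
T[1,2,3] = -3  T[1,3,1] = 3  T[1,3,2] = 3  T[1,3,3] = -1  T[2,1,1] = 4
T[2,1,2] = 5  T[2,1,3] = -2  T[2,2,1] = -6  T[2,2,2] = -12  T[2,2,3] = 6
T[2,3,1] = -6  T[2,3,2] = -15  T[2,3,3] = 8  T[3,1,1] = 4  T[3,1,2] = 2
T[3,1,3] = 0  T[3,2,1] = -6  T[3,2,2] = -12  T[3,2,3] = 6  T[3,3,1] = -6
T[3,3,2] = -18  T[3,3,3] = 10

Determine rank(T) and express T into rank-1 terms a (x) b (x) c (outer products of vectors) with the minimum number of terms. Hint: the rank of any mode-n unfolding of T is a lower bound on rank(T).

rank(T) = 2

Lower bound: the mode-3 unfolding of T (rows indexed by k, columns by (i,j) = (1,1), (1,2), (1,3), (2,1), (2,2), (2,3), (3,1), (3,2), (3,3)) is [[-2, 3, 3, 4, -6, -6, 4, -6, -6], [-7, 6, 3, 5, -12, -15, 2, -12, -18], [4, -3, -1, -2, 6, 8, 0, 6, 10]].
There the 2×2 minor on rows k ∈ {1, 2}, columns (i,j) ∈ {(1,1), (1,2)} is det [[-2, 3], [-7, 6]] = 9 ≠ 0, so this unfolding has rank ≥ 2; CP rank is at least every unfolding rank, so rank(T) ≥ 2. (This is only a lower bound: in general the CP rank may exceed every unfolding rank, so we still need to exhibit 2 rank-1 terms summing to T.)
Upper bound — finding two terms. Write S_k = T[:,:,k] for the frontal slices: S₁ = [[-2, 3, 3], [4, -6, -6], [4, -6, -6]], S₂ = [[-7, 6, 3], [5, -12, -15], [2, -12, -18]], S₃ = [[4, -3, -1], [-2, 6, 8], [0, 6, 10]].
If T = a₁ (x) b₁ (x) c₁ + a₂ (x) b₂ (x) c₂ then each S_k = c₁[k]·a₁b₁ᵀ + c₂[k]·a₂b₂ᵀ. S₁ and S₂ are linearly independent, so a₁b₁ᵀ and a₂b₂ᵀ must span the same plane of matrices: they are the rank-1 matrices of the form x·S₁ + y·S₂.
The 2×2 minor of x·S₁ + y·S₂ on rows {1,2}, columns {1,2} is 27·xy + 54·y² = 27·(x + 2·y)(y), vanishing at (x:y) = (2:-1) and (1:0).
M₁ = 2·S₁ − S₂ = [[3, 0, 3], [3, 0, 3], [6, 0, 6]] = 3·[1, 1, 2][1, 0, 1]ᵀ and M₂ = S₁ = [[-2, 3, 3], [4, -6, -6], [4, -6, -6]] = −[1, -2, -2][2, -3, -3]ᵀ, so take a₁ = [1, 1, 2], b₁ = [1, 0, 1], a₂ = [1, -2, -2], b₂ = [2, -3, -3].
Each slice is an integer combination of E₁ = a₁b₁ᵀ and E₂ = a₂b₂ᵀ: S₁ = −E₂, S₂ = −3·E₁ − 2·E₂, S₃ = 2·E₁ + E₂; reading off coefficients, c₁ = [0, -3, 2] and c₂ = [-1, -2, 1].
Hence T = [1, 1, 2] (x) [1, 0, 1] (x) [0, -3, 2] + [1, -2, -2] (x) [2, -3, -3] (x) [-1, -2, 1], so rank(T) ≤ 2.
These bounds meet, so rank(T) = 2.
Check entry T[1,1,1] = -2: (1)·(1)·(0) + (1)·(2)·(-1) = -2.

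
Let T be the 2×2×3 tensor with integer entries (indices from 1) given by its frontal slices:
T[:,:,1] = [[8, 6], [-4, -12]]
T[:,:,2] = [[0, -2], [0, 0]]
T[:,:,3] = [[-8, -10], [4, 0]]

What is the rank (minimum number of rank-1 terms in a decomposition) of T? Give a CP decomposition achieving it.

Lower bound: the mode-3 unfolding of T (rows indexed by k, columns by (i,j) = (1,1), (1,2), (2,1), (2,2)) is [[8, 6, -4, -12], [0, -2, 0, 0], [-8, -10, 4, 0]].
There the 3×3 minor on rows k ∈ {1, 2, 3}, columns (i,j) ∈ {(1,1), (1,2), (2,2)} is det [[8, 6, -12], [0, -2, 0], [-8, -10, 0]] = 192 ≠ 0, so this unfolding has rank ≥ 3; CP rank is at least every unfolding rank, so rank(T) ≥ 3. (Flattening ranks never certify an upper bound on CP rank; for that we must actually write T with 3 rank-1 terms.)
Upper bound: T is a sum of 3 rank-1 terms, T = [0, 1] ⊗ [0, 1] ⊗ [-8, 0, -4] + [1, 0] ⊗ [0, 1] ⊗ [-2, -2, -2] + [2, -1] ⊗ [1, 1] ⊗ [4, 0, -4] (one valid choice — decompositions are not unique — normalised so each a, b is primitive with positive first nonzero entry; check it by expanding all entries), so rank(T) ≤ 3.
These bounds meet, so rank(T) = 3.
Check entry T[1,1,3] = -8: (0)·(0)·(-4) + (1)·(0)·(-2) + (2)·(1)·(-4) = -8.

rank(T) = 3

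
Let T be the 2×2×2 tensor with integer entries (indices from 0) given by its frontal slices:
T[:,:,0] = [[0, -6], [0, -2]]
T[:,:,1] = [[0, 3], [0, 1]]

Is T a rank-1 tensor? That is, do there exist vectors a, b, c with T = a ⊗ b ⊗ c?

Yes

If T = a ⊗ b ⊗ c then every fibre of T is a multiple of the corresponding factor, so read the factors off the fibres through the nonzero entry T[0,1,0] = -6.
The mode-1 fibre T[:,1,0] = [-6, -2] gives a = [3, 1] (primitive direction); the mode-2 fibre T[0,:,0] = [0, -6] gives b = [0, 1]; then c[k] = T[0,1,k] / (a[0]·b[1]) = [-6, 3] / 3 = [-2, 1].
Expanding [3, 1] ⊗ [0, 1] ⊗ [-2, 1] reproduces all 8 entries of T, so T = [3, 1] ⊗ [0, 1] ⊗ [-2, 1] and rank(T) ≤ 1.
Equivalently every frontal slice T[:,:,k] is c[k] times the rank-1 matrix [3, 1] ⊗ [0, 1]. So T has rank 1 (it is nonzero).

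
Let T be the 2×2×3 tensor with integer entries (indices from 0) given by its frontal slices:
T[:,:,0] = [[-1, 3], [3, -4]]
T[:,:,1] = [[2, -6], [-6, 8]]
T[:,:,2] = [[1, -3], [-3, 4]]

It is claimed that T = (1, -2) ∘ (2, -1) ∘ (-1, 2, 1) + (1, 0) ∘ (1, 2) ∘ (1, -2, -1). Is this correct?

No

Reconstruct entry (1,0,0) from the claimed factors: Σₗ aₗ[1]bₗ[0]cₗ[0] = (-2)·(2)·(-1) + (0)·(1)·(1) = 4, but T[1,0,0] = 3. The claim is false.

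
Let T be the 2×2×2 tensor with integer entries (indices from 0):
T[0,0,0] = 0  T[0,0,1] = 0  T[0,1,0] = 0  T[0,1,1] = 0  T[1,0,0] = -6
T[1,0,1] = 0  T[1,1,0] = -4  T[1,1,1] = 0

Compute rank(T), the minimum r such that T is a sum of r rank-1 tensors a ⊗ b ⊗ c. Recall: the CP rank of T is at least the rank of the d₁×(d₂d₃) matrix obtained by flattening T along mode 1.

1

Lower bound: T ≠ 0 (e.g. T[1,0,0] = -6), so rank(T) ≥ 1.
Upper bound: the mode-1 fibre T[:,0,0] = [0, -6] gives a = (0, 1) (primitive direction); the mode-2 fibre T[1,:,0] = [-6, -4] gives b = (3, 2); then c[k] = T[1,0,k] / (a[1]·b[0]) = [-6, 0] / 3 = (-2, 0).
Expanding (0, 1) ⊗ (3, 2) ⊗ (-2, 0) reproduces all 8 entries of T, so T = (0, 1) ⊗ (3, 2) ⊗ (-2, 0) and rank(T) ≤ 1.
These bounds meet, so rank(T) = 1.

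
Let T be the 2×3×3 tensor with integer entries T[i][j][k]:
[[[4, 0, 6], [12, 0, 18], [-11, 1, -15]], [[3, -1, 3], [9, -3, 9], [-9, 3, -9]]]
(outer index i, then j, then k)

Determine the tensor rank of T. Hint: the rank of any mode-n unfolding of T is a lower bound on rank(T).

2

Lower bound: the mode-2 unfolding of T (rows indexed by j, columns by (i,k) = (0,0), (0,1), (0,2), (1,0), (1,1), (1,2)) is [[4, 0, 6, 3, -1, 3], [12, 0, 18, 9, -3, 9], [-11, 1, -15, -9, 3, -9]].
There the 2×2 minor on rows j ∈ {0, 2}, columns (i,k) ∈ {(0,0), (0,1)} is det [[4, 0], [-11, 1]] = 4 ≠ 0, so this unfolding has rank ≥ 2; CP rank is at least every unfolding rank, so rank(T) ≥ 2. (Unfolding ranks only ever bound the CP rank from below — rank(T) can be strictly larger than all of them — so the matching upper bound has to come from an explicit 2-term decomposition.)
Upper bound — finding two terms. Write S_k = T[:,:,k] for the frontal slices: S₀ = [[4, 12, -11], [3, 9, -9]], S₁ = [[0, 0, 1], [-1, -3, 3]], S₂ = [[6, 18, -15], [3, 9, -9]].
If T = a₁ ⊗ b₁ ⊗ c₁ + a₂ ⊗ b₂ ⊗ c₂ then each S_k = c₁[k]·a₁b₁ᵀ + c₂[k]·a₂b₂ᵀ. S₀ and S₁ are linearly independent, so a₁b₁ᵀ and a₂b₂ᵀ must span the same plane of matrices: they are the rank-1 matrices of the form x·S₀ + y·S₁.
The 2×2 minor of x·S₀ + y·S₁ on rows {0,1}, columns {0,2} is −3·x² − 2·xy + y² = −(3·x − y)(x + y), vanishing at (x:y) = (1:3) and (1:-1).
M₁ = S₀ + 3·S₁ = [[4, 12, -8], [0, 0, 0]] = 4·[1, 0][1, 3, -2]ᵀ and M₂ = S₀ − S₁ = [[4, 12, -12], [4, 12, -12]] = 4·[1, 1][1, 3, -3]ᵀ, so take a₁ = [1, 0], b₁ = [1, 3, -2], a₂ = [1, 1], b₂ = [1, 3, -3].
Each slice is an integer combination of E₁ = a₁b₁ᵀ and E₂ = a₂b₂ᵀ: S₀ = E₁ + 3·E₂, S₁ = E₁ − E₂, S₂ = 3·E₁ + 3·E₂; reading off coefficients, c₁ = [1, 1, 3] and c₂ = [3, -1, 3].
Hence T = [1, 0] ⊗ [1, 3, -2] ⊗ [1, 1, 3] + [1, 1] ⊗ [1, 3, -3] ⊗ [3, -1, 3], so rank(T) ≤ 2.
These bounds meet, so rank(T) = 2.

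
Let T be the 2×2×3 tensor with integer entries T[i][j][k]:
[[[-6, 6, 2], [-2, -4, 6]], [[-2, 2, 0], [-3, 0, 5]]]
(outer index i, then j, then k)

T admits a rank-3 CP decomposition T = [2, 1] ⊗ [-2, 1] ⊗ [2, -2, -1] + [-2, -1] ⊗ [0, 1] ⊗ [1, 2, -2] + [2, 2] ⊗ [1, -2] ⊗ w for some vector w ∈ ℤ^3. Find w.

Subtract the known terms from T to get the rank-1 residual R = [2, 2] ⊗ [1, -2] ⊗ w, so R[i,j,k] = a[i]·b[j]·w[k]. Pick indices with nonzero a[0]·b[0] = (2)·(1) = 2. Only the fibre through (0,0,·) is needed: R[0,0,:] = T[0,0,:] − Σₗ aₗ[0]bₗ[0]cₗ = [-6, 6, 2] − (2)·(-2)·[2, -2, -1] − (-2)·(0)·[1, 2, -2] = [2, -2, -2]. Then w[k] = R[0,0,k] / 2 for each k, giving w = [2, -2, -2] / 2 = [1, -1, -1].

w = [1, -1, -1]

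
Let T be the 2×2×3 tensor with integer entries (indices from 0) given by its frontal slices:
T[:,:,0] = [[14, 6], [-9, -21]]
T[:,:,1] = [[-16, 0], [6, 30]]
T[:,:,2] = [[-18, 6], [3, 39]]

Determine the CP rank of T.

2

Lower bound: in the mode-3 unfolding of T (rows indexed by k, columns by (i,j)) the 2×2 minor on rows k ∈ {0, 1}, columns (i,j) ∈ {(0,0), (0,1)} is det [[14, 6], [-16, 0]] = 96 ≠ 0, so that unfolding has rank ≥ 2 and hence rank(T) ≥ 2 (CP rank is at least every unfolding rank, though it can be larger).
Upper bound: with S_k = T[:,:,k], the two rank-1 terms a₁b₁ᵀ, a₂b₂ᵀ are the rank-1 members of the pencil x·S₀ + y·S₁.
det(x·S₀ + y·S₁) is −240·x² + 720·xy − 480·y² = (-240)·(x − 2·y)(x − y), vanishing at (x:y) = (2:1) and (1:1).
M₁ = 2·S₀ + S₁ = [[12, 12], [-12, -12]] = 12·(1, -1)(1, 1)ᵀ and M₂ = S₀ + S₁ = [[-2, 6], [-3, 9]] = −(2, 3)(1, -3)ᵀ, so take a₁ = (1, -1), b₁ = (1, 1), a₂ = (2, 3), b₂ = (1, -3).
Each slice is an integer combination of E₁ = a₁b₁ᵀ and E₂ = a₂b₂ᵀ: S₀ = 12·E₁ + E₂, S₁ = −12·E₁ − 2·E₂, S₂ = −12·E₁ − 3·E₂; reading off coefficients, c₁ = (12, -12, -12) and c₂ = (1, -2, -3).
Hence T = (1, -1) (x) (1, 1) (x) (12, -12, -12) + (2, 3) (x) (1, -3) (x) (1, -2, -3), so rank(T) ≤ 2.
These bounds meet, so rank(T) = 2.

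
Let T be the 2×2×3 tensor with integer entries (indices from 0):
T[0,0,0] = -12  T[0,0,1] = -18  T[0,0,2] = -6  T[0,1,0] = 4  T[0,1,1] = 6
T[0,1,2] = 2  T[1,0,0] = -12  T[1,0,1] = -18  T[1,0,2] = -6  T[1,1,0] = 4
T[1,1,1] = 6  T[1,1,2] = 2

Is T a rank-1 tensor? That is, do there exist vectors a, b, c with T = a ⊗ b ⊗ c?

If T = a ⊗ b ⊗ c then every fibre of T is a multiple of the corresponding factor, so read the factors off the fibres through the nonzero entry T[0,0,0] = -12.
The mode-1 fibre T[:,0,0] = [-12, -12] gives a = [1, 1] (primitive direction); the mode-2 fibre T[0,:,0] = [-12, 4] gives b = [3, -1]; then c[k] = T[0,0,k] / (a[0]·b[0]) = [-12, -18, -6] / 3 = [-4, -6, -2].
Expanding [1, 1] ⊗ [3, -1] ⊗ [-4, -6, -2] reproduces all 12 entries of T, so T = [1, 1] ⊗ [3, -1] ⊗ [-4, -6, -2] and rank(T) ≤ 1.
Equivalently every frontal slice T[:,:,k] is c[k] times the rank-1 matrix [1, 1] ⊗ [3, -1]. So T has rank 1 (it is nonzero).

Yes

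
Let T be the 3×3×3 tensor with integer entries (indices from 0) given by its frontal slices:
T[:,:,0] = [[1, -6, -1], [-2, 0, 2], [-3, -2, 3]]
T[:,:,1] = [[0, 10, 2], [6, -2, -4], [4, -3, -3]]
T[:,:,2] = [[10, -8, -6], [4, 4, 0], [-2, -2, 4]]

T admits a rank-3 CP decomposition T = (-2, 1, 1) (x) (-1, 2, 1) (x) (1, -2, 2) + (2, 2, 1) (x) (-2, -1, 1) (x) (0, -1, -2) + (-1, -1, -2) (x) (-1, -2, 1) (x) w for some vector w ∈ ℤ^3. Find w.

Subtract the known terms from T to get the rank-1 residual R = (-1, -1, -2) (x) (-1, -2, 1) (x) w, so R[i,j,k] = a[i]·b[j]·w[k]. Pick indices with nonzero a[0]·b[0] = (-1)·(-1) = 1. Only the fibre through (0,0,·) is needed: R[0,0,:] = T[0,0,:] − Σₗ aₗ[0]bₗ[0]cₗ = [1, 0, 10] − (-2)·(-1)·(1, -2, 2) − (2)·(-2)·(0, -1, -2) = [-1, 0, -2]. Then w[k] = R[0,0,k] / 1 for each k, giving w = [-1, 0, -2] / 1 = (-1, 0, -2).

w = (-1, 0, -2)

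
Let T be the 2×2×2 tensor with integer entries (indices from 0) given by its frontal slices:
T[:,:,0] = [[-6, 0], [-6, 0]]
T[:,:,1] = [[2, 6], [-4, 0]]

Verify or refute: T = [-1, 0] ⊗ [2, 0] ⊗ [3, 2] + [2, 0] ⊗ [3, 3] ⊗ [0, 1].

No

Reconstruct entry (1,0,0) from the claimed factors: Σₗ aₗ[1]bₗ[0]cₗ[0] = (0)·(2)·(3) + (0)·(3)·(0) = 0, but T[1,0,0] = -6. The claim is false.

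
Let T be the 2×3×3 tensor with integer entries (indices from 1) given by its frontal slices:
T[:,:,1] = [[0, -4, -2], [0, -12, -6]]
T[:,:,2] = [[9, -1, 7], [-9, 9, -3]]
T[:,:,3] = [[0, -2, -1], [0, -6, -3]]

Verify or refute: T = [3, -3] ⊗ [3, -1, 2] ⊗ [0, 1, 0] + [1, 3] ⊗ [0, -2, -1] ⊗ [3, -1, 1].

Reconstruct entry (1,2,1) from the claimed factors: Σₗ aₗ[1]bₗ[2]cₗ[1] = (3)·(-1)·(0) + (1)·(-2)·(3) = -6, but T[1,2,1] = -4. The claim is false.

No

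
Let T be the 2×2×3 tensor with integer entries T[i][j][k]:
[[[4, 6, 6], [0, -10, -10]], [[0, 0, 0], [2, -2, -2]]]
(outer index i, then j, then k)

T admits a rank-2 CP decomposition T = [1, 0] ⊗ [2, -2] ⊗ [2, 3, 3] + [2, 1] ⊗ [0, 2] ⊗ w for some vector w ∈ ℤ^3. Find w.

w = [1, -1, -1]

Subtract the known terms from T to get the rank-1 residual R = [2, 1] ⊗ [0, 2] ⊗ w, so R[i,j,k] = a[i]·b[j]·w[k]. Pick indices with nonzero a[0]·b[1] = (2)·(2) = 4. Only the fibre through (0,1,·) is needed: R[0,1,:] = T[0,1,:] − Σₗ aₗ[0]bₗ[1]cₗ = [0, -10, -10] − (1)·(-2)·[2, 3, 3] = [4, -4, -4]. Then w[k] = R[0,1,k] / 4 for each k, giving w = [4, -4, -4] / 4 = [1, -1, -1].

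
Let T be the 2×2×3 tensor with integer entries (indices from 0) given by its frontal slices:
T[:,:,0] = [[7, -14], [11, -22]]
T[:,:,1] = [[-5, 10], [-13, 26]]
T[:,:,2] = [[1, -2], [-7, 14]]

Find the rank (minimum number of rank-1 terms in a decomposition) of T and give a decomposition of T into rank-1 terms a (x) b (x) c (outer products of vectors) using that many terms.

rank(T) = 2

Lower bound: the mode-3 unfolding of T (rows indexed by k, columns by (i,j) = (0,0), (0,1), (1,0), (1,1)) is [[7, -14, 11, -22], [-5, 10, -13, 26], [1, -2, -7, 14]].
There the 2×2 minor on rows k ∈ {0, 1}, columns (i,j) ∈ {(0,0), (1,0)} is det [[7, 11], [-5, -13]] = -36 ≠ 0, so this unfolding has rank ≥ 2; CP rank is at least every unfolding rank, so rank(T) ≥ 2. (Flattening ranks never certify an upper bound on CP rank; for that we must actually write T with 2 rank-1 terms.)
Upper bound — finding two terms. Every mode-2 slice of T is a multiple of one matrix: T[:,j,:] = b[j]·M with b = (1, -2) and M = [[7, -5, 1], [11, -13, -7]] (rows indexed by i, columns by k). So it suffices to write M as a sum of two rank-1 matrices.
Splitting M by its rows (i = 0, 1), M = (1, 0)(7, -5, 1)ᵀ + (0, 1)(11, -13, -7)ᵀ.
Hence T = (1, 0) (x) (1, -2) (x) (7, -5, 1) + (0, 1) (x) (1, -2) (x) (11, -13, -7), so rank(T) ≤ 2.
These bounds meet, so rank(T) = 2.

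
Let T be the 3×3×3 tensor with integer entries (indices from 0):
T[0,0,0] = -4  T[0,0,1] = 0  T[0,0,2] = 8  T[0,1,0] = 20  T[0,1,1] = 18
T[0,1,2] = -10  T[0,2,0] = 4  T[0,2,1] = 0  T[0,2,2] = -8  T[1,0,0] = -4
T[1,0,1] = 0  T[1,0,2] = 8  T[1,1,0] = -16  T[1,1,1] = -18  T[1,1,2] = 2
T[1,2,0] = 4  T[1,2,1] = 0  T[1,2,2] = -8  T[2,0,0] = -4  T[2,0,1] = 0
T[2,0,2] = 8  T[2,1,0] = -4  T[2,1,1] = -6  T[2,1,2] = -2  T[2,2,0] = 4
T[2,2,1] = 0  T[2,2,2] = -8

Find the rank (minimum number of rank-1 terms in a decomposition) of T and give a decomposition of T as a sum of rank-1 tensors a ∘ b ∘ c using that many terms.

rank(T) = 2

Lower bound: in the mode-3 unfolding of T (rows indexed by k, columns by (i,j)) the 2×2 minor on rows k ∈ {0, 1}, columns (i,j) ∈ {(0,0), (0,1)} is det [[-4, 20], [0, 18]] = -72 ≠ 0, so that unfolding has rank ≥ 2 and hence rank(T) ≥ 2 (CP rank is at least every unfolding rank, though it can be larger).
Upper bound: with S_k = T[:,:,k], the two rank-1 terms a₁b₁ᵀ, a₂b₂ᵀ are the rank-1 members of the pencil x·S₀ + y·S₁.
The 2×2 minor of x·S₀ + y·S₁ on rows {0,1}, columns {0,1} is 144·x² + 144·xy = 144·(x + y)(x), vanishing at (x:y) = (1:-1) and (0:1).
M₁ = S₀ − S₁ = [[-4, 2, 4], [-4, 2, 4], [-4, 2, 4]] = (-2)·[1, 1, 1][2, -1, -2]ᵀ and M₂ = S₁ = [[0, 18, 0], [0, -18, 0], [0, -6, 0]] = 6·[3, -3, -1][0, 1, 0]ᵀ, so take a₁ = [1, 1, 1], b₁ = [2, -1, -2], a₂ = [3, -3, -1], b₂ = [0, 1, 0].
Each slice is an integer combination of E₁ = a₁b₁ᵀ and E₂ = a₂b₂ᵀ: S₀ = −2·E₁ + 6·E₂, S₁ = 6·E₂, S₂ = 4·E₁ − 2·E₂; reading off coefficients, c₁ = [-2, 0, 4] and c₂ = [6, 6, -2].
Hence T = [1, 1, 1] ∘ [2, -1, -2] ∘ [-2, 0, 4] + [3, -3, -1] ∘ [0, 1, 0] ∘ [6, 6, -2], so rank(T) ≤ 2.
These bounds meet, so rank(T) = 2.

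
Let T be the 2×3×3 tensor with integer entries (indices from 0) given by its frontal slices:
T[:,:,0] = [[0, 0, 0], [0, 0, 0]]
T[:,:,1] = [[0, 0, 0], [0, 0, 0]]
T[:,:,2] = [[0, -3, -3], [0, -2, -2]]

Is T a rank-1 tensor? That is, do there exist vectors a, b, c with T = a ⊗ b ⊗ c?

Yes

If T = a ⊗ b ⊗ c then every fibre of T is a multiple of the corresponding factor, so read the factors off the fibres through the nonzero entry T[0,1,2] = -3.
The mode-1 fibre T[:,1,2] = [-3, -2] gives a = [3, 2] (primitive direction); the mode-2 fibre T[0,:,2] = [0, -3, -3] gives b = [0, 1, 1]; then c[k] = T[0,1,k] / (a[0]·b[1]) = [0, 0, -3] / 3 = [0, 0, -1].
Expanding [3, 2] ⊗ [0, 1, 1] ⊗ [0, 0, -1] reproduces all 18 entries of T, so T = [3, 2] ⊗ [0, 1, 1] ⊗ [0, 0, -1] and rank(T) ≤ 1.
Equivalently every frontal slice T[:,:,k] is c[k] times the rank-1 matrix [3, 2] ⊗ [0, 1, 1]. So T has rank 1 (it is nonzero).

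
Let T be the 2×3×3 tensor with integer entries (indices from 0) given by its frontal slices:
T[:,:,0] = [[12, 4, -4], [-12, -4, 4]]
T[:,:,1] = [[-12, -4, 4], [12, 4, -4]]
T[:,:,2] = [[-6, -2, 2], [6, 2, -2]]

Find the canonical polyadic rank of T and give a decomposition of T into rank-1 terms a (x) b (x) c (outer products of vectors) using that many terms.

rank(T) = 1

Lower bound: T ≠ 0 (e.g. T[0,0,0] = 12), so rank(T) ≥ 1.
Upper bound: if T = a (x) b (x) c then every fibre of T is a multiple of the corresponding factor, so read the factors off the fibres through the nonzero entry T[0,0,0] = 12.
The mode-1 fibre T[:,0,0] = [12, -12] gives a = [1, -1] (primitive direction); the mode-2 fibre T[0,:,0] = [12, 4, -4] gives b = [3, 1, -1]; then c[k] = T[0,0,k] / (a[0]·b[0]) = [12, -12, -6] / 3 = [4, -4, -2].
Expanding [1, -1] (x) [3, 1, -1] (x) [4, -4, -2] reproduces all 18 entries of T, so T = [1, -1] (x) [3, 1, -1] (x) [4, -4, -2] and rank(T) ≤ 1.
These bounds meet, so rank(T) = 1.
Check entry T[0,0,1] = -12: (1)·(3)·(-4) = -12.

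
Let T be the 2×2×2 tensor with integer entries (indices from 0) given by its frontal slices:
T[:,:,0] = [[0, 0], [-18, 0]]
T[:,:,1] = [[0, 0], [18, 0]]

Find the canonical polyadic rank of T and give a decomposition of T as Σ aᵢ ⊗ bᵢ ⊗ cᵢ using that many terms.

rank(T) = 1

Lower bound: T ≠ 0 (e.g. T[1,0,0] = -18), so rank(T) ≥ 1.
Upper bound: if T = a ⊗ b ⊗ c then every fibre of T is a multiple of the corresponding factor, so read the factors off the fibres through the nonzero entry T[1,0,0] = -18.
The mode-1 fibre T[:,0,0] = [0, -18] gives a = [0, 1] (primitive direction); the mode-2 fibre T[1,:,0] = [-18, 0] gives b = [1, 0]; then c[k] = T[1,0,k] / (a[1]·b[0]) = [-18, 18] / 1 = [-18, 18].
Expanding [0, 1] ⊗ [1, 0] ⊗ [-18, 18] reproduces all 8 entries of T, so T = [0, 1] ⊗ [1, 0] ⊗ [-18, 18] and rank(T) ≤ 1.
These bounds meet, so rank(T) = 1.
Check entry T[1,1,1] = 0: (1)·(0)·(18) = 0.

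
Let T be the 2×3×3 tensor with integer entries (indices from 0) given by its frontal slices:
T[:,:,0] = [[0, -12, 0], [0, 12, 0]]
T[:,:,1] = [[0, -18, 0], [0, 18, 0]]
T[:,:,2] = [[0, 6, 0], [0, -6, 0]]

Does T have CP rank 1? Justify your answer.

If T = a (x) b (x) c then every fibre of T is a multiple of the corresponding factor, so read the factors off the fibres through the nonzero entry T[0,1,0] = -12.
The mode-1 fibre T[:,1,0] = [-12, 12] gives a = [1, -1] (primitive direction); the mode-2 fibre T[0,:,0] = [0, -12, 0] gives b = [0, 1, 0]; then c[k] = T[0,1,k] / (a[0]·b[1]) = [-12, -18, 6] / 1 = [-12, -18, 6].
Expanding [1, -1] (x) [0, 1, 0] (x) [-12, -18, 6] reproduces all 18 entries of T, so T = [1, -1] (x) [0, 1, 0] (x) [-12, -18, 6] and rank(T) ≤ 1.
Equivalently every frontal slice T[:,:,k] is c[k] times the rank-1 matrix [1, -1] (x) [0, 1, 0]. So T has rank 1 (it is nonzero).

Yes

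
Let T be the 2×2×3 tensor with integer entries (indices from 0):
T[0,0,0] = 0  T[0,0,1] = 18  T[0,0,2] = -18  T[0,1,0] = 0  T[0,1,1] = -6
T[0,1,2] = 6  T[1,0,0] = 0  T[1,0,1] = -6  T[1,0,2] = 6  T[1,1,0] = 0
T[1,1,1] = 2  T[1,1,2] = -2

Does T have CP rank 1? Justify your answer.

If T = a ∘ b ∘ c then every fibre of T is a multiple of the corresponding factor, so read the factors off the fibres through the nonzero entry T[0,0,1] = 18.
The mode-1 fibre T[:,0,1] = [18, -6] gives a = [3, -1] (primitive direction); the mode-2 fibre T[0,:,1] = [18, -6] gives b = [3, -1]; then c[k] = T[0,0,k] / (a[0]·b[0]) = [0, 18, -18] / 9 = [0, 2, -2].
Expanding [3, -1] ∘ [3, -1] ∘ [0, 2, -2] reproduces all 12 entries of T, so T = [3, -1] ∘ [3, -1] ∘ [0, 2, -2] and rank(T) ≤ 1.
Equivalently every frontal slice T[:,:,k] is c[k] times the rank-1 matrix [3, -1] ∘ [3, -1]. So T has rank 1 (it is nonzero).

Yes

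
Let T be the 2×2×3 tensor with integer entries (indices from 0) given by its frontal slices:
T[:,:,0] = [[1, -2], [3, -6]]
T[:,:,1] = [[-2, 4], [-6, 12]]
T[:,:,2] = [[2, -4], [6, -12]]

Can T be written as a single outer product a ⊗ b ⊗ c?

If T = a ⊗ b ⊗ c then every fibre of T is a multiple of the corresponding factor, so read the factors off the fibres through the nonzero entry T[0,0,0] = 1.
The mode-1 fibre T[:,0,0] = [1, 3] gives a = [1, 3] (primitive direction); the mode-2 fibre T[0,:,0] = [1, -2] gives b = [1, -2]; then c[k] = T[0,0,k] / (a[0]·b[0]) = [1, -2, 2] / 1 = [1, -2, 2].
Expanding [1, 3] ⊗ [1, -2] ⊗ [1, -2, 2] reproduces all 12 entries of T, so T = [1, 3] ⊗ [1, -2] ⊗ [1, -2, 2] and rank(T) ≤ 1.
Equivalently every frontal slice T[:,:,k] is c[k] times the rank-1 matrix [1, 3] ⊗ [1, -2]. So T has rank 1 (it is nonzero).

Yes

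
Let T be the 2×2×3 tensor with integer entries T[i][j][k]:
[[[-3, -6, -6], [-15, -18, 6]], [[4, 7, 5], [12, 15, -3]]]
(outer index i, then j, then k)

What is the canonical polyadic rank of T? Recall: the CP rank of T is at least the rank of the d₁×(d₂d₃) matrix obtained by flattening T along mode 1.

2

Lower bound: the mode-1 unfolding of T (rows indexed by i, columns by (j,k) = (0,0), (0,1), (0,2), (1,0), (1,1), (1,2)) is [[-3, -6, -6, -15, -18, 6], [4, 7, 5, 12, 15, -3]].
There the 2×2 minor on rows i ∈ {0, 1}, columns (j,k) ∈ {(0,0), (0,1)} is det [[-3, -6], [4, 7]] = 3 ≠ 0, so this unfolding has rank ≥ 2; CP rank is at least every unfolding rank, so rank(T) ≥ 2. (Unfolding ranks only ever bound the CP rank from below — rank(T) can be strictly larger than all of them — so the matching upper bound has to come from an explicit 2-term decomposition.)
Upper bound — finding two terms. Write S_k = T[:,:,k] for the frontal slices: S₀ = [[-3, -15], [4, 12]], S₁ = [[-6, -18], [7, 15]], S₂ = [[-6, 6], [5, -3]].
If T = a₁ ⊗ b₁ ⊗ c₁ + a₂ ⊗ b₂ ⊗ c₂ then each S_k = c₁[k]·a₁b₁ᵀ + c₂[k]·a₂b₂ᵀ. S₀ and S₁ are linearly independent, so a₁b₁ᵀ and a₂b₂ᵀ must span the same plane of matrices: they are the rank-1 matrices of the form x·S₀ + y·S₁.
det(x·S₀ + y·S₁) is 24·x² + 60·xy + 36·y² = 12·(2·x + 3·y)(x + y), vanishing at (x:y) = (3:-2) and (1:-1).
M₁ = 3·S₀ − 2·S₁ = [[3, -9], [-2, 6]] = [3, -2][1, -3]ᵀ and M₂ = S₀ − S₁ = [[3, 3], [-3, -3]] = 3·[1, -1][1, 1]ᵀ, so take a₁ = [3, -2], b₁ = [1, -3], a₂ = [1, -1], b₂ = [1, 1].
Each slice is an integer combination of E₁ = a₁b₁ᵀ and E₂ = a₂b₂ᵀ: S₀ = E₁ − 6·E₂, S₁ = E₁ − 9·E₂, S₂ = −E₁ − 3·E₂; reading off coefficients, c₁ = [1, 1, -1] and c₂ = [-6, -9, -3].
Hence T = [3, -2] ⊗ [1, -3] ⊗ [1, 1, -1] + [1, -1] ⊗ [1, 1] ⊗ [-6, -9, -3], so rank(T) ≤ 2.
These bounds meet, so rank(T) = 2.
Check entry T[0,0,1] = -6: (3)·(1)·(1) + (1)·(1)·(-9) = -6.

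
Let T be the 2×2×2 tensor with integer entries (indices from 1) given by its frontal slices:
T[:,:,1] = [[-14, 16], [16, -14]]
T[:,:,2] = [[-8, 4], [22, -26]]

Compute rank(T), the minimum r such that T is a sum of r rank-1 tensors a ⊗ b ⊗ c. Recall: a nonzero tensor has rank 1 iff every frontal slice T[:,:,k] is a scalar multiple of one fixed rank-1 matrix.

2

Lower bound: the mode-3 unfolding of T (rows indexed by k, columns by (i,j) = (1,1), (1,2), (2,1), (2,2)) is [[-14, 16, 16, -14], [-8, 4, 22, -26]].
There the 2×2 minor on rows k ∈ {1, 2}, columns (i,j) ∈ {(1,1), (1,2)} is det [[-14, 16], [-8, 4]] = 72 ≠ 0, so this unfolding has rank ≥ 2; CP rank is at least every unfolding rank, so rank(T) ≥ 2. (Unfolding ranks only ever bound the CP rank from below — rank(T) can be strictly larger than all of them — so the matching upper bound has to come from an explicit 2-term decomposition.)
Upper bound — finding two terms. Write S_k = T[:,:,k] for the frontal slices: S₁ = [[-14, 16], [16, -14]], S₂ = [[-8, 4], [22, -26]].
If T = a₁ ⊗ b₁ ⊗ c₁ + a₂ ⊗ b₂ ⊗ c₂ then each S_k = c₁[k]·a₁b₁ᵀ + c₂[k]·a₂b₂ᵀ. S₁ and S₂ are linearly independent, so a₁b₁ᵀ and a₂b₂ᵀ must span the same plane of matrices: they are the rank-1 matrices of the form x·S₁ + y·S₂.
det(x·S₁ + y·S₂) is −60·x² + 60·xy + 120·y² = (-60)·(x − 2·y)(x + y), vanishing at (x:y) = (2:1) and (1:-1).
M₁ = 2·S₁ + S₂ = [[-36, 36], [54, -54]] = (-18)·[2, -3][1, -1]ᵀ and M₂ = S₁ − S₂ = [[-6, 12], [-6, 12]] = (-6)·[1, 1][1, -2]ᵀ, so take a₁ = [2, -3], b₁ = [1, -1], a₂ = [1, 1], b₂ = [1, -2].
Each slice is an integer combination of E₁ = a₁b₁ᵀ and E₂ = a₂b₂ᵀ: S₁ = −6·E₁ − 2·E₂, S₂ = −6·E₁ + 4·E₂; reading off coefficients, c₁ = [-6, -6] and c₂ = [-2, 4].
Hence T = [2, -3] ⊗ [1, -1] ⊗ [-6, -6] + [1, 1] ⊗ [1, -2] ⊗ [-2, 4], so rank(T) ≤ 2.
These bounds meet, so rank(T) = 2.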